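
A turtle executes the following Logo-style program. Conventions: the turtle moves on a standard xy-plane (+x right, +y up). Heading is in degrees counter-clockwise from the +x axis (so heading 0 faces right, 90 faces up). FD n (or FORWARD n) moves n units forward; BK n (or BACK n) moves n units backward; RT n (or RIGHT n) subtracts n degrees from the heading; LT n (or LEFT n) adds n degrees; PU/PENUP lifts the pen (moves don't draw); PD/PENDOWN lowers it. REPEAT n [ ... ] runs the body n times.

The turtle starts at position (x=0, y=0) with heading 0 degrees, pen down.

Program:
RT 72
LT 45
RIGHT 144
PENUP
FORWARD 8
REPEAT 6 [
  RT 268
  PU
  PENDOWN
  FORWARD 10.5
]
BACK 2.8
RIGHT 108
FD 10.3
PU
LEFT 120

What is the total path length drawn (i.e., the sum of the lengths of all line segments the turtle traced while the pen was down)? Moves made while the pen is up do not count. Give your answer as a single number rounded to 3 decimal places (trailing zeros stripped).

Answer: 76.1

Derivation:
Executing turtle program step by step:
Start: pos=(0,0), heading=0, pen down
RT 72: heading 0 -> 288
LT 45: heading 288 -> 333
RT 144: heading 333 -> 189
PU: pen up
FD 8: (0,0) -> (-7.902,-1.251) [heading=189, move]
REPEAT 6 [
  -- iteration 1/6 --
  RT 268: heading 189 -> 281
  PU: pen up
  PD: pen down
  FD 10.5: (-7.902,-1.251) -> (-5.898,-11.559) [heading=281, draw]
  -- iteration 2/6 --
  RT 268: heading 281 -> 13
  PU: pen up
  PD: pen down
  FD 10.5: (-5.898,-11.559) -> (4.333,-9.197) [heading=13, draw]
  -- iteration 3/6 --
  RT 268: heading 13 -> 105
  PU: pen up
  PD: pen down
  FD 10.5: (4.333,-9.197) -> (1.615,0.946) [heading=105, draw]
  -- iteration 4/6 --
  RT 268: heading 105 -> 197
  PU: pen up
  PD: pen down
  FD 10.5: (1.615,0.946) -> (-8.426,-2.124) [heading=197, draw]
  -- iteration 5/6 --
  RT 268: heading 197 -> 289
  PU: pen up
  PD: pen down
  FD 10.5: (-8.426,-2.124) -> (-5.007,-12.052) [heading=289, draw]
  -- iteration 6/6 --
  RT 268: heading 289 -> 21
  PU: pen up
  PD: pen down
  FD 10.5: (-5.007,-12.052) -> (4.795,-8.289) [heading=21, draw]
]
BK 2.8: (4.795,-8.289) -> (2.181,-9.293) [heading=21, draw]
RT 108: heading 21 -> 273
FD 10.3: (2.181,-9.293) -> (2.72,-19.579) [heading=273, draw]
PU: pen up
LT 120: heading 273 -> 33
Final: pos=(2.72,-19.579), heading=33, 8 segment(s) drawn

Segment lengths:
  seg 1: (-7.902,-1.251) -> (-5.898,-11.559), length = 10.5
  seg 2: (-5.898,-11.559) -> (4.333,-9.197), length = 10.5
  seg 3: (4.333,-9.197) -> (1.615,0.946), length = 10.5
  seg 4: (1.615,0.946) -> (-8.426,-2.124), length = 10.5
  seg 5: (-8.426,-2.124) -> (-5.007,-12.052), length = 10.5
  seg 6: (-5.007,-12.052) -> (4.795,-8.289), length = 10.5
  seg 7: (4.795,-8.289) -> (2.181,-9.293), length = 2.8
  seg 8: (2.181,-9.293) -> (2.72,-19.579), length = 10.3
Total = 76.1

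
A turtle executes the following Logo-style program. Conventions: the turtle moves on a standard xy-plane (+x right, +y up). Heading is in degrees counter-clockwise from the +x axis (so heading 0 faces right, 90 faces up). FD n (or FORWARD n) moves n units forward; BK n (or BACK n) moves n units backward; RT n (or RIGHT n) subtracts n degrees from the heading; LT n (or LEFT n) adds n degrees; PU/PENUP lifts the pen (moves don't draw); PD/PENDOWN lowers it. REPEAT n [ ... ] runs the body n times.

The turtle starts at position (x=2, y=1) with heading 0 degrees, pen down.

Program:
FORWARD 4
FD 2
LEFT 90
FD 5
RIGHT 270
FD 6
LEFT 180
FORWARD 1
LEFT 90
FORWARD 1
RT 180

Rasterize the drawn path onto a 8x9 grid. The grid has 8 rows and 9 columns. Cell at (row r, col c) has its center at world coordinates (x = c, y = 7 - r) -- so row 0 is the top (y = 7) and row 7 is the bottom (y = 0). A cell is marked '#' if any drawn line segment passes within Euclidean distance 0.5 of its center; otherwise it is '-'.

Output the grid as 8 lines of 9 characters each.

Answer: ---#-----
--#######
--------#
--------#
--------#
--------#
--#######
---------

Derivation:
Segment 0: (2,1) -> (6,1)
Segment 1: (6,1) -> (8,1)
Segment 2: (8,1) -> (8,6)
Segment 3: (8,6) -> (2,6)
Segment 4: (2,6) -> (3,6)
Segment 5: (3,6) -> (3,7)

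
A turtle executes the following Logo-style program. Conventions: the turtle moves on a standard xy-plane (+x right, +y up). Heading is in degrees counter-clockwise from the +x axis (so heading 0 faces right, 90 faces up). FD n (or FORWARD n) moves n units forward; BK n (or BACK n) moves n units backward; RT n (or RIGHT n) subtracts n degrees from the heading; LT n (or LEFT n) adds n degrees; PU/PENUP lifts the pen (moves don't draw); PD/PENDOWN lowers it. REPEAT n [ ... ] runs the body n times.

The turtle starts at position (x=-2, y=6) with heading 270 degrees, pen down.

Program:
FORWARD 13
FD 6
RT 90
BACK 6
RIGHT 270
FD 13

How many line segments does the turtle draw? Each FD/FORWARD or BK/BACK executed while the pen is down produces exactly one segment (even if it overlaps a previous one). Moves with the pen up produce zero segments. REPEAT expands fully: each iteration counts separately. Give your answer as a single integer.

Answer: 4

Derivation:
Executing turtle program step by step:
Start: pos=(-2,6), heading=270, pen down
FD 13: (-2,6) -> (-2,-7) [heading=270, draw]
FD 6: (-2,-7) -> (-2,-13) [heading=270, draw]
RT 90: heading 270 -> 180
BK 6: (-2,-13) -> (4,-13) [heading=180, draw]
RT 270: heading 180 -> 270
FD 13: (4,-13) -> (4,-26) [heading=270, draw]
Final: pos=(4,-26), heading=270, 4 segment(s) drawn
Segments drawn: 4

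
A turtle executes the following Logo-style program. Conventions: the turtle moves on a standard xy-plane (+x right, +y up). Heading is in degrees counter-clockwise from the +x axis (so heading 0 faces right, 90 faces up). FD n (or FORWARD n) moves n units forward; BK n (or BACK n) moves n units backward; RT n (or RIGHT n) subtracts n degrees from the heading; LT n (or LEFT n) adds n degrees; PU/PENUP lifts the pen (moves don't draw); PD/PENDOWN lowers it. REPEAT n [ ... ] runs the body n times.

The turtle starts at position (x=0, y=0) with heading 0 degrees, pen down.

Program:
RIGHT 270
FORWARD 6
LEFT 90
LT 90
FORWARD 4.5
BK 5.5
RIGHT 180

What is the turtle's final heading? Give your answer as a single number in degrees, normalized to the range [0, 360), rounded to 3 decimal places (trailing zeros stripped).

Executing turtle program step by step:
Start: pos=(0,0), heading=0, pen down
RT 270: heading 0 -> 90
FD 6: (0,0) -> (0,6) [heading=90, draw]
LT 90: heading 90 -> 180
LT 90: heading 180 -> 270
FD 4.5: (0,6) -> (0,1.5) [heading=270, draw]
BK 5.5: (0,1.5) -> (0,7) [heading=270, draw]
RT 180: heading 270 -> 90
Final: pos=(0,7), heading=90, 3 segment(s) drawn

Answer: 90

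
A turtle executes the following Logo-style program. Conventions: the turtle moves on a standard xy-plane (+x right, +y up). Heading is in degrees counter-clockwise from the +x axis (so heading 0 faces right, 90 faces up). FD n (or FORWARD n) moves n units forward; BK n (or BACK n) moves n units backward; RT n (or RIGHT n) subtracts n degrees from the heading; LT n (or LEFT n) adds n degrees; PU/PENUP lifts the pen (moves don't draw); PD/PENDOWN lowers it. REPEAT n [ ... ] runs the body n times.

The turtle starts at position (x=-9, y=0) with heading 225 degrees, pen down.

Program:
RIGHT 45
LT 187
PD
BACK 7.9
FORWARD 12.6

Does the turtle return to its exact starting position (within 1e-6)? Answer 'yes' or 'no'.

Executing turtle program step by step:
Start: pos=(-9,0), heading=225, pen down
RT 45: heading 225 -> 180
LT 187: heading 180 -> 7
PD: pen down
BK 7.9: (-9,0) -> (-16.841,-0.963) [heading=7, draw]
FD 12.6: (-16.841,-0.963) -> (-4.335,0.573) [heading=7, draw]
Final: pos=(-4.335,0.573), heading=7, 2 segment(s) drawn

Start position: (-9, 0)
Final position: (-4.335, 0.573)
Distance = 4.7; >= 1e-6 -> NOT closed

Answer: no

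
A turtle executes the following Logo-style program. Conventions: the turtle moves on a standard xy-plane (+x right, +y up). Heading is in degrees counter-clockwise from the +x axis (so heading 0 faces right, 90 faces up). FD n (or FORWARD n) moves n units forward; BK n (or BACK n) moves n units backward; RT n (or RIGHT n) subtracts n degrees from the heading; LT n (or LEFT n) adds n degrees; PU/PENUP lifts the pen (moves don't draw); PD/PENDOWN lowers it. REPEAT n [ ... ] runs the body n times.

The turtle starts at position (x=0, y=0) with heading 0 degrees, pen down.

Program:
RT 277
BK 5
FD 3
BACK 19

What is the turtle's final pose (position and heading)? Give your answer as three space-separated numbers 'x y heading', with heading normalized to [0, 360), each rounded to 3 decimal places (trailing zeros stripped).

Executing turtle program step by step:
Start: pos=(0,0), heading=0, pen down
RT 277: heading 0 -> 83
BK 5: (0,0) -> (-0.609,-4.963) [heading=83, draw]
FD 3: (-0.609,-4.963) -> (-0.244,-1.985) [heading=83, draw]
BK 19: (-0.244,-1.985) -> (-2.559,-20.843) [heading=83, draw]
Final: pos=(-2.559,-20.843), heading=83, 3 segment(s) drawn

Answer: -2.559 -20.843 83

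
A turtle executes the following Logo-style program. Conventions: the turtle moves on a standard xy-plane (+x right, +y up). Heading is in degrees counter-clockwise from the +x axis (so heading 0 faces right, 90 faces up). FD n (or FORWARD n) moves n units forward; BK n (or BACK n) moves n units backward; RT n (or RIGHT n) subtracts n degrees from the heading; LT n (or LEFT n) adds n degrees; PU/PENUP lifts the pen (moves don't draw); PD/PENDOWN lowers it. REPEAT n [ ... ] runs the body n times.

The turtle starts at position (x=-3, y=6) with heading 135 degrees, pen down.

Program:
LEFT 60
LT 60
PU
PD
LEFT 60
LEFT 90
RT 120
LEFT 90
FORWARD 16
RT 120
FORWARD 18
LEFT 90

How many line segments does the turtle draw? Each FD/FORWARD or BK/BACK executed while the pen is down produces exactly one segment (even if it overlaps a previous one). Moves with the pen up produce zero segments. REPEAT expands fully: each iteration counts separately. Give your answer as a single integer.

Executing turtle program step by step:
Start: pos=(-3,6), heading=135, pen down
LT 60: heading 135 -> 195
LT 60: heading 195 -> 255
PU: pen up
PD: pen down
LT 60: heading 255 -> 315
LT 90: heading 315 -> 45
RT 120: heading 45 -> 285
LT 90: heading 285 -> 15
FD 16: (-3,6) -> (12.455,10.141) [heading=15, draw]
RT 120: heading 15 -> 255
FD 18: (12.455,10.141) -> (7.796,-7.246) [heading=255, draw]
LT 90: heading 255 -> 345
Final: pos=(7.796,-7.246), heading=345, 2 segment(s) drawn
Segments drawn: 2

Answer: 2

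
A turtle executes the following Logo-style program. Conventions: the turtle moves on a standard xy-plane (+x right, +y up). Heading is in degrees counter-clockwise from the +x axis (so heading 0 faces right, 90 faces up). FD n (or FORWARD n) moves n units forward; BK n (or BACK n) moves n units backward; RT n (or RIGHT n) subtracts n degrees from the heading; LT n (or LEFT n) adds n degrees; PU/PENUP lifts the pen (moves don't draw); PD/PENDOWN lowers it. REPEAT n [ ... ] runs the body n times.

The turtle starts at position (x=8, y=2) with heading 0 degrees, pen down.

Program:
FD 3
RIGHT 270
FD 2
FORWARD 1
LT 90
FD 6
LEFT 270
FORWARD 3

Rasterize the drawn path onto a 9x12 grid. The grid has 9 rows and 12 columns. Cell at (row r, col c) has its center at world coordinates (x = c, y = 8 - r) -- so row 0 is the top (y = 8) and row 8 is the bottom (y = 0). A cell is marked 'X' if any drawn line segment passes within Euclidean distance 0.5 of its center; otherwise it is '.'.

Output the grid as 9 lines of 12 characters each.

Segment 0: (8,2) -> (11,2)
Segment 1: (11,2) -> (11,4)
Segment 2: (11,4) -> (11,5)
Segment 3: (11,5) -> (5,5)
Segment 4: (5,5) -> (5,8)

Answer: .....X......
.....X......
.....X......
.....XXXXXXX
...........X
...........X
........XXXX
............
............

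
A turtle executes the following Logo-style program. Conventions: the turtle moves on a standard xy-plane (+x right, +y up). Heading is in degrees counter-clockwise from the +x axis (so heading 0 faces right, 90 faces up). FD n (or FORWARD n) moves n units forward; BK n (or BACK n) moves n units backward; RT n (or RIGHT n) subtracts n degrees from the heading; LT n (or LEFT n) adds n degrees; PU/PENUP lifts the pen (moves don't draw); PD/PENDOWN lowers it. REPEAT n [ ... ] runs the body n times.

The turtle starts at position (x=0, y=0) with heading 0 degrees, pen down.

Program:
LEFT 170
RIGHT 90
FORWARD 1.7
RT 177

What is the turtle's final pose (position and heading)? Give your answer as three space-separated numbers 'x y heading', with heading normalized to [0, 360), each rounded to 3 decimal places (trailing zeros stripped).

Executing turtle program step by step:
Start: pos=(0,0), heading=0, pen down
LT 170: heading 0 -> 170
RT 90: heading 170 -> 80
FD 1.7: (0,0) -> (0.295,1.674) [heading=80, draw]
RT 177: heading 80 -> 263
Final: pos=(0.295,1.674), heading=263, 1 segment(s) drawn

Answer: 0.295 1.674 263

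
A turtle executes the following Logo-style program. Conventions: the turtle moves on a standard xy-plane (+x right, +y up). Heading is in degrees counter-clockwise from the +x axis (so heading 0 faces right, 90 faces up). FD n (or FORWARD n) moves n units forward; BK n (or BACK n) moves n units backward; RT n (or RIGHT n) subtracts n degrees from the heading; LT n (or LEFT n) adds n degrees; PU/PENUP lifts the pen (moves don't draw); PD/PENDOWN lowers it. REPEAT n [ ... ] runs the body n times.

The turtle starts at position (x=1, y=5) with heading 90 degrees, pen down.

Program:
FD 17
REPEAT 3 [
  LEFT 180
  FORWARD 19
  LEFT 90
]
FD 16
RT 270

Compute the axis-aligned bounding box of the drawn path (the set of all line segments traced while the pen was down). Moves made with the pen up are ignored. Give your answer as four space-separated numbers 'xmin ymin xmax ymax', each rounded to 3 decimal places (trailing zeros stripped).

Executing turtle program step by step:
Start: pos=(1,5), heading=90, pen down
FD 17: (1,5) -> (1,22) [heading=90, draw]
REPEAT 3 [
  -- iteration 1/3 --
  LT 180: heading 90 -> 270
  FD 19: (1,22) -> (1,3) [heading=270, draw]
  LT 90: heading 270 -> 0
  -- iteration 2/3 --
  LT 180: heading 0 -> 180
  FD 19: (1,3) -> (-18,3) [heading=180, draw]
  LT 90: heading 180 -> 270
  -- iteration 3/3 --
  LT 180: heading 270 -> 90
  FD 19: (-18,3) -> (-18,22) [heading=90, draw]
  LT 90: heading 90 -> 180
]
FD 16: (-18,22) -> (-34,22) [heading=180, draw]
RT 270: heading 180 -> 270
Final: pos=(-34,22), heading=270, 5 segment(s) drawn

Segment endpoints: x in {-34, -18, -18, 1, 1, 1}, y in {3, 3, 5, 22, 22, 22}
xmin=-34, ymin=3, xmax=1, ymax=22

Answer: -34 3 1 22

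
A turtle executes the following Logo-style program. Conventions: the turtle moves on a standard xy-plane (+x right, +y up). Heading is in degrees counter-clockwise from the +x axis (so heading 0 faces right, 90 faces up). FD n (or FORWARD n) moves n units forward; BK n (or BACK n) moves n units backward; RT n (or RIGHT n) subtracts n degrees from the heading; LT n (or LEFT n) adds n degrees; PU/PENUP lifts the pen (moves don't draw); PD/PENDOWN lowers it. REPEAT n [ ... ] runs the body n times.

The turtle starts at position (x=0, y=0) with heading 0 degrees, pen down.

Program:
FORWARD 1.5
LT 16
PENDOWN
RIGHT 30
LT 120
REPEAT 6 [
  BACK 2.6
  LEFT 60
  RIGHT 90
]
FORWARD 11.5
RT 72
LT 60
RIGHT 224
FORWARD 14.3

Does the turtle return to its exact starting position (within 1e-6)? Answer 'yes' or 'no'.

Answer: no

Derivation:
Executing turtle program step by step:
Start: pos=(0,0), heading=0, pen down
FD 1.5: (0,0) -> (1.5,0) [heading=0, draw]
LT 16: heading 0 -> 16
PD: pen down
RT 30: heading 16 -> 346
LT 120: heading 346 -> 106
REPEAT 6 [
  -- iteration 1/6 --
  BK 2.6: (1.5,0) -> (2.217,-2.499) [heading=106, draw]
  LT 60: heading 106 -> 166
  RT 90: heading 166 -> 76
  -- iteration 2/6 --
  BK 2.6: (2.217,-2.499) -> (1.588,-5.022) [heading=76, draw]
  LT 60: heading 76 -> 136
  RT 90: heading 136 -> 46
  -- iteration 3/6 --
  BK 2.6: (1.588,-5.022) -> (-0.218,-6.892) [heading=46, draw]
  LT 60: heading 46 -> 106
  RT 90: heading 106 -> 16
  -- iteration 4/6 --
  BK 2.6: (-0.218,-6.892) -> (-2.718,-7.609) [heading=16, draw]
  LT 60: heading 16 -> 76
  RT 90: heading 76 -> 346
  -- iteration 5/6 --
  BK 2.6: (-2.718,-7.609) -> (-5.241,-6.98) [heading=346, draw]
  LT 60: heading 346 -> 46
  RT 90: heading 46 -> 316
  -- iteration 6/6 --
  BK 2.6: (-5.241,-6.98) -> (-7.111,-5.174) [heading=316, draw]
  LT 60: heading 316 -> 16
  RT 90: heading 16 -> 286
]
FD 11.5: (-7.111,-5.174) -> (-3.941,-16.228) [heading=286, draw]
RT 72: heading 286 -> 214
LT 60: heading 214 -> 274
RT 224: heading 274 -> 50
FD 14.3: (-3.941,-16.228) -> (5.251,-5.274) [heading=50, draw]
Final: pos=(5.251,-5.274), heading=50, 9 segment(s) drawn

Start position: (0, 0)
Final position: (5.251, -5.274)
Distance = 7.442; >= 1e-6 -> NOT closed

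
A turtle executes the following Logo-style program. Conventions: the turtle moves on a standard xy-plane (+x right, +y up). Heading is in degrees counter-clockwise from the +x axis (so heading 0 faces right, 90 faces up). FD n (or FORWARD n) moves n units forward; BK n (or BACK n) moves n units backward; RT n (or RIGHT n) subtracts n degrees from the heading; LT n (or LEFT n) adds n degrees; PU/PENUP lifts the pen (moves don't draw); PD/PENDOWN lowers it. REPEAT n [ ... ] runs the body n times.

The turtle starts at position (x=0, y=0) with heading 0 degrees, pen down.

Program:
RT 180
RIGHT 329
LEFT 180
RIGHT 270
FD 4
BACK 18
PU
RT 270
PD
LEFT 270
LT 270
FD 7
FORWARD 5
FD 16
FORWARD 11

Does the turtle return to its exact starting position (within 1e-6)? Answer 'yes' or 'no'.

Answer: no

Derivation:
Executing turtle program step by step:
Start: pos=(0,0), heading=0, pen down
RT 180: heading 0 -> 180
RT 329: heading 180 -> 211
LT 180: heading 211 -> 31
RT 270: heading 31 -> 121
FD 4: (0,0) -> (-2.06,3.429) [heading=121, draw]
BK 18: (-2.06,3.429) -> (7.211,-12) [heading=121, draw]
PU: pen up
RT 270: heading 121 -> 211
PD: pen down
LT 270: heading 211 -> 121
LT 270: heading 121 -> 31
FD 7: (7.211,-12) -> (13.211,-8.395) [heading=31, draw]
FD 5: (13.211,-8.395) -> (17.497,-5.82) [heading=31, draw]
FD 16: (17.497,-5.82) -> (31.211,2.421) [heading=31, draw]
FD 11: (31.211,2.421) -> (40.64,8.086) [heading=31, draw]
Final: pos=(40.64,8.086), heading=31, 6 segment(s) drawn

Start position: (0, 0)
Final position: (40.64, 8.086)
Distance = 41.437; >= 1e-6 -> NOT closed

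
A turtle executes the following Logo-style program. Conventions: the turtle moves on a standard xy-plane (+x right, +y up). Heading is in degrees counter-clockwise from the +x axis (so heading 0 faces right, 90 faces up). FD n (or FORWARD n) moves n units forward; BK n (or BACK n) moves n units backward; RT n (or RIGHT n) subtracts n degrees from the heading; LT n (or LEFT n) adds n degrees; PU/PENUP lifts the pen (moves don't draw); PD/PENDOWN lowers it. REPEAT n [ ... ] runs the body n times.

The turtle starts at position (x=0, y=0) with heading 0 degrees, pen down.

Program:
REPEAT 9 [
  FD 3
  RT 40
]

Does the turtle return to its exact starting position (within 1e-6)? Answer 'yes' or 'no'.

Executing turtle program step by step:
Start: pos=(0,0), heading=0, pen down
REPEAT 9 [
  -- iteration 1/9 --
  FD 3: (0,0) -> (3,0) [heading=0, draw]
  RT 40: heading 0 -> 320
  -- iteration 2/9 --
  FD 3: (3,0) -> (5.298,-1.928) [heading=320, draw]
  RT 40: heading 320 -> 280
  -- iteration 3/9 --
  FD 3: (5.298,-1.928) -> (5.819,-4.883) [heading=280, draw]
  RT 40: heading 280 -> 240
  -- iteration 4/9 --
  FD 3: (5.819,-4.883) -> (4.319,-7.481) [heading=240, draw]
  RT 40: heading 240 -> 200
  -- iteration 5/9 --
  FD 3: (4.319,-7.481) -> (1.5,-8.507) [heading=200, draw]
  RT 40: heading 200 -> 160
  -- iteration 6/9 --
  FD 3: (1.5,-8.507) -> (-1.319,-7.481) [heading=160, draw]
  RT 40: heading 160 -> 120
  -- iteration 7/9 --
  FD 3: (-1.319,-7.481) -> (-2.819,-4.883) [heading=120, draw]
  RT 40: heading 120 -> 80
  -- iteration 8/9 --
  FD 3: (-2.819,-4.883) -> (-2.298,-1.928) [heading=80, draw]
  RT 40: heading 80 -> 40
  -- iteration 9/9 --
  FD 3: (-2.298,-1.928) -> (0,0) [heading=40, draw]
  RT 40: heading 40 -> 0
]
Final: pos=(0,0), heading=0, 9 segment(s) drawn

Start position: (0, 0)
Final position: (0, 0)
Distance = 0; < 1e-6 -> CLOSED

Answer: yes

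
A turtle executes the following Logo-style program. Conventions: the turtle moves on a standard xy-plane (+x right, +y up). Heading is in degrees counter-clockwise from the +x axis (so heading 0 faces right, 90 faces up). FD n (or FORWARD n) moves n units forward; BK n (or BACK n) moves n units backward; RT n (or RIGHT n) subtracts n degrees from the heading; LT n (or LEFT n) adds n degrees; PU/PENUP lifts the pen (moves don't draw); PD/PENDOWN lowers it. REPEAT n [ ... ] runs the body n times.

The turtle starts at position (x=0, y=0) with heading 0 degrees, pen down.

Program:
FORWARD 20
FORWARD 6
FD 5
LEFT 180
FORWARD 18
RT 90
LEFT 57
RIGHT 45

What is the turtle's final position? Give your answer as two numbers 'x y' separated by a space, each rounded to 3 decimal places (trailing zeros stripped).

Answer: 13 0

Derivation:
Executing turtle program step by step:
Start: pos=(0,0), heading=0, pen down
FD 20: (0,0) -> (20,0) [heading=0, draw]
FD 6: (20,0) -> (26,0) [heading=0, draw]
FD 5: (26,0) -> (31,0) [heading=0, draw]
LT 180: heading 0 -> 180
FD 18: (31,0) -> (13,0) [heading=180, draw]
RT 90: heading 180 -> 90
LT 57: heading 90 -> 147
RT 45: heading 147 -> 102
Final: pos=(13,0), heading=102, 4 segment(s) drawn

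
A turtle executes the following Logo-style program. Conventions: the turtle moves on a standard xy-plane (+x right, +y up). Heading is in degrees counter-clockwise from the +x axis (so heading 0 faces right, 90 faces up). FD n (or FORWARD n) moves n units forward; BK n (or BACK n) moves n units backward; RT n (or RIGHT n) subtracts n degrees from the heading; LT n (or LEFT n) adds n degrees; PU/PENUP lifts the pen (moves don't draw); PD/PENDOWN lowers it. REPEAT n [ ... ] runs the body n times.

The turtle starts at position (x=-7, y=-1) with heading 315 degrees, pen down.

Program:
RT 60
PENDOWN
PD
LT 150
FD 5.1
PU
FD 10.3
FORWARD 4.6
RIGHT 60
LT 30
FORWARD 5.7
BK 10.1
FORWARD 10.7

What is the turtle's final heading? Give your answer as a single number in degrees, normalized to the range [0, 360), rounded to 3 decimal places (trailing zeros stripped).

Executing turtle program step by step:
Start: pos=(-7,-1), heading=315, pen down
RT 60: heading 315 -> 255
PD: pen down
PD: pen down
LT 150: heading 255 -> 45
FD 5.1: (-7,-1) -> (-3.394,2.606) [heading=45, draw]
PU: pen up
FD 10.3: (-3.394,2.606) -> (3.889,9.889) [heading=45, move]
FD 4.6: (3.889,9.889) -> (7.142,13.142) [heading=45, move]
RT 60: heading 45 -> 345
LT 30: heading 345 -> 15
FD 5.7: (7.142,13.142) -> (12.648,14.617) [heading=15, move]
BK 10.1: (12.648,14.617) -> (2.892,12.003) [heading=15, move]
FD 10.7: (2.892,12.003) -> (13.227,14.773) [heading=15, move]
Final: pos=(13.227,14.773), heading=15, 1 segment(s) drawn

Answer: 15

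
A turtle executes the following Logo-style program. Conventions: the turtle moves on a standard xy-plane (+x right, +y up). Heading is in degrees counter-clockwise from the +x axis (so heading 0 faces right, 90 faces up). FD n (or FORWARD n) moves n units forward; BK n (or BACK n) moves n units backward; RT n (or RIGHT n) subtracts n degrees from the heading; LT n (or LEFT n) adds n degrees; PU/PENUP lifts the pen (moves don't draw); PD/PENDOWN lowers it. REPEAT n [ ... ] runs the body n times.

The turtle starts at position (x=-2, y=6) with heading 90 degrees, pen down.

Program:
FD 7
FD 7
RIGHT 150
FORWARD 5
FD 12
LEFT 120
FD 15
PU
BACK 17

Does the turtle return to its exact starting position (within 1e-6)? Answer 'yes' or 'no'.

Answer: no

Derivation:
Executing turtle program step by step:
Start: pos=(-2,6), heading=90, pen down
FD 7: (-2,6) -> (-2,13) [heading=90, draw]
FD 7: (-2,13) -> (-2,20) [heading=90, draw]
RT 150: heading 90 -> 300
FD 5: (-2,20) -> (0.5,15.67) [heading=300, draw]
FD 12: (0.5,15.67) -> (6.5,5.278) [heading=300, draw]
LT 120: heading 300 -> 60
FD 15: (6.5,5.278) -> (14,18.268) [heading=60, draw]
PU: pen up
BK 17: (14,18.268) -> (5.5,3.546) [heading=60, move]
Final: pos=(5.5,3.546), heading=60, 5 segment(s) drawn

Start position: (-2, 6)
Final position: (5.5, 3.546)
Distance = 7.891; >= 1e-6 -> NOT closed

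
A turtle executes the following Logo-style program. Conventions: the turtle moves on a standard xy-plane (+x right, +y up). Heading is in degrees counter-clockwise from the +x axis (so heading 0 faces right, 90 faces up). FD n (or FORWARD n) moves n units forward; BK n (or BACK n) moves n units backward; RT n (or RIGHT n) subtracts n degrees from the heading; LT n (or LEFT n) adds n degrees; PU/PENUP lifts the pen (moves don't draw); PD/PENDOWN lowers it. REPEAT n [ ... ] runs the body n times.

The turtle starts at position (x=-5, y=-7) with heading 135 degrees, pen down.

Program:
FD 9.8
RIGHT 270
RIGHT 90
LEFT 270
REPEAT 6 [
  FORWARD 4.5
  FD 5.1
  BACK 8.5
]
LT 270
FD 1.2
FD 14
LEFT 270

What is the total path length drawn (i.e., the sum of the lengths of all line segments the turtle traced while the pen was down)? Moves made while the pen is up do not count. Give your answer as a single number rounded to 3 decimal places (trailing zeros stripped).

Answer: 133.6

Derivation:
Executing turtle program step by step:
Start: pos=(-5,-7), heading=135, pen down
FD 9.8: (-5,-7) -> (-11.93,-0.07) [heading=135, draw]
RT 270: heading 135 -> 225
RT 90: heading 225 -> 135
LT 270: heading 135 -> 45
REPEAT 6 [
  -- iteration 1/6 --
  FD 4.5: (-11.93,-0.07) -> (-8.748,3.112) [heading=45, draw]
  FD 5.1: (-8.748,3.112) -> (-5.141,6.718) [heading=45, draw]
  BK 8.5: (-5.141,6.718) -> (-11.152,0.707) [heading=45, draw]
  -- iteration 2/6 --
  FD 4.5: (-11.152,0.707) -> (-7.97,3.889) [heading=45, draw]
  FD 5.1: (-7.97,3.889) -> (-4.364,7.496) [heading=45, draw]
  BK 8.5: (-4.364,7.496) -> (-10.374,1.485) [heading=45, draw]
  -- iteration 3/6 --
  FD 4.5: (-10.374,1.485) -> (-7.192,4.667) [heading=45, draw]
  FD 5.1: (-7.192,4.667) -> (-3.586,8.274) [heading=45, draw]
  BK 8.5: (-3.586,8.274) -> (-9.596,2.263) [heading=45, draw]
  -- iteration 4/6 --
  FD 4.5: (-9.596,2.263) -> (-6.414,5.445) [heading=45, draw]
  FD 5.1: (-6.414,5.445) -> (-2.808,9.051) [heading=45, draw]
  BK 8.5: (-2.808,9.051) -> (-8.818,3.041) [heading=45, draw]
  -- iteration 5/6 --
  FD 4.5: (-8.818,3.041) -> (-5.636,6.223) [heading=45, draw]
  FD 5.1: (-5.636,6.223) -> (-2.03,9.829) [heading=45, draw]
  BK 8.5: (-2.03,9.829) -> (-8.041,3.819) [heading=45, draw]
  -- iteration 6/6 --
  FD 4.5: (-8.041,3.819) -> (-4.859,7.001) [heading=45, draw]
  FD 5.1: (-4.859,7.001) -> (-1.252,10.607) [heading=45, draw]
  BK 8.5: (-1.252,10.607) -> (-7.263,4.597) [heading=45, draw]
]
LT 270: heading 45 -> 315
FD 1.2: (-7.263,4.597) -> (-6.414,3.748) [heading=315, draw]
FD 14: (-6.414,3.748) -> (3.485,-6.151) [heading=315, draw]
LT 270: heading 315 -> 225
Final: pos=(3.485,-6.151), heading=225, 21 segment(s) drawn

Segment lengths:
  seg 1: (-5,-7) -> (-11.93,-0.07), length = 9.8
  seg 2: (-11.93,-0.07) -> (-8.748,3.112), length = 4.5
  seg 3: (-8.748,3.112) -> (-5.141,6.718), length = 5.1
  seg 4: (-5.141,6.718) -> (-11.152,0.707), length = 8.5
  seg 5: (-11.152,0.707) -> (-7.97,3.889), length = 4.5
  seg 6: (-7.97,3.889) -> (-4.364,7.496), length = 5.1
  seg 7: (-4.364,7.496) -> (-10.374,1.485), length = 8.5
  seg 8: (-10.374,1.485) -> (-7.192,4.667), length = 4.5
  seg 9: (-7.192,4.667) -> (-3.586,8.274), length = 5.1
  seg 10: (-3.586,8.274) -> (-9.596,2.263), length = 8.5
  seg 11: (-9.596,2.263) -> (-6.414,5.445), length = 4.5
  seg 12: (-6.414,5.445) -> (-2.808,9.051), length = 5.1
  seg 13: (-2.808,9.051) -> (-8.818,3.041), length = 8.5
  seg 14: (-8.818,3.041) -> (-5.636,6.223), length = 4.5
  seg 15: (-5.636,6.223) -> (-2.03,9.829), length = 5.1
  seg 16: (-2.03,9.829) -> (-8.041,3.819), length = 8.5
  seg 17: (-8.041,3.819) -> (-4.859,7.001), length = 4.5
  seg 18: (-4.859,7.001) -> (-1.252,10.607), length = 5.1
  seg 19: (-1.252,10.607) -> (-7.263,4.597), length = 8.5
  seg 20: (-7.263,4.597) -> (-6.414,3.748), length = 1.2
  seg 21: (-6.414,3.748) -> (3.485,-6.151), length = 14
Total = 133.6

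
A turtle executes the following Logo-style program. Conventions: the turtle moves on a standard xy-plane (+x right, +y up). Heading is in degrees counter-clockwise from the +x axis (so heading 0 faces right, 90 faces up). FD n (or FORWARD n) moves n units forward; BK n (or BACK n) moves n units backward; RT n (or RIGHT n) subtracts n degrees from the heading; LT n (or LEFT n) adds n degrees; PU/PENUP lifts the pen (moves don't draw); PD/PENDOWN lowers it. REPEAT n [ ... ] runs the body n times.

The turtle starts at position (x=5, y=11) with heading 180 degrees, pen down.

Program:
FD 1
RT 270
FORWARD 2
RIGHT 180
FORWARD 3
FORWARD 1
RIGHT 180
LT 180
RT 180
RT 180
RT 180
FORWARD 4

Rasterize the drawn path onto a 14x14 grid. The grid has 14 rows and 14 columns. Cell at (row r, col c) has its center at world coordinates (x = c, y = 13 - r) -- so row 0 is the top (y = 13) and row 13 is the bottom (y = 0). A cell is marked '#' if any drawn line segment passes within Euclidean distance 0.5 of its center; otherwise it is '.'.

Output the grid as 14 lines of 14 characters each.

Segment 0: (5,11) -> (4,11)
Segment 1: (4,11) -> (4,9)
Segment 2: (4,9) -> (4,12)
Segment 3: (4,12) -> (4,13)
Segment 4: (4,13) -> (4,9)

Answer: ....#.........
....#.........
....##........
....#.........
....#.........
..............
..............
..............
..............
..............
..............
..............
..............
..............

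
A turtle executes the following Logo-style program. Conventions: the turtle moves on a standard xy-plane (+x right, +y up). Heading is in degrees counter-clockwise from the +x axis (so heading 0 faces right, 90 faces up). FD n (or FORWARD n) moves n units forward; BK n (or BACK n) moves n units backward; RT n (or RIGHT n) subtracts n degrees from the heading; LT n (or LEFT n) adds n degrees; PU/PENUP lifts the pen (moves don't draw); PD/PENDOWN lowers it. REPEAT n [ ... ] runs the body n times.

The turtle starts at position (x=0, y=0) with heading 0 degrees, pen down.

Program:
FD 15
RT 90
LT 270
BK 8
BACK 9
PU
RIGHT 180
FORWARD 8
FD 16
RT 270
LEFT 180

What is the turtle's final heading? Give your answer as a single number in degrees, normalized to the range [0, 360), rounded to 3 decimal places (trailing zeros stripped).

Answer: 270

Derivation:
Executing turtle program step by step:
Start: pos=(0,0), heading=0, pen down
FD 15: (0,0) -> (15,0) [heading=0, draw]
RT 90: heading 0 -> 270
LT 270: heading 270 -> 180
BK 8: (15,0) -> (23,0) [heading=180, draw]
BK 9: (23,0) -> (32,0) [heading=180, draw]
PU: pen up
RT 180: heading 180 -> 0
FD 8: (32,0) -> (40,0) [heading=0, move]
FD 16: (40,0) -> (56,0) [heading=0, move]
RT 270: heading 0 -> 90
LT 180: heading 90 -> 270
Final: pos=(56,0), heading=270, 3 segment(s) drawn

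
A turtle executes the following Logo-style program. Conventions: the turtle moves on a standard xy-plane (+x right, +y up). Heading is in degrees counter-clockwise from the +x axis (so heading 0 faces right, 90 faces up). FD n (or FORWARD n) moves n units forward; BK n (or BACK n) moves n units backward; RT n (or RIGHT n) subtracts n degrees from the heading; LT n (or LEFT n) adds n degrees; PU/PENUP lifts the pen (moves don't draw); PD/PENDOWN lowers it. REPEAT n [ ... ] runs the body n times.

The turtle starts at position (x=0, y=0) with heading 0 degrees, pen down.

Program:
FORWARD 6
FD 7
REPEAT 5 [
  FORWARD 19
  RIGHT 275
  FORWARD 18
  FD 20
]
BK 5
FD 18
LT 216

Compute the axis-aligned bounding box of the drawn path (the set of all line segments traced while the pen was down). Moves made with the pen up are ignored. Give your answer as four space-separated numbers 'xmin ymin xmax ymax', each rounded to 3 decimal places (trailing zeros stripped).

Answer: -33.919 -7.872 41.197 66.681

Derivation:
Executing turtle program step by step:
Start: pos=(0,0), heading=0, pen down
FD 6: (0,0) -> (6,0) [heading=0, draw]
FD 7: (6,0) -> (13,0) [heading=0, draw]
REPEAT 5 [
  -- iteration 1/5 --
  FD 19: (13,0) -> (32,0) [heading=0, draw]
  RT 275: heading 0 -> 85
  FD 18: (32,0) -> (33.569,17.932) [heading=85, draw]
  FD 20: (33.569,17.932) -> (35.312,37.855) [heading=85, draw]
  -- iteration 2/5 --
  FD 19: (35.312,37.855) -> (36.968,56.783) [heading=85, draw]
  RT 275: heading 85 -> 170
  FD 18: (36.968,56.783) -> (19.241,59.909) [heading=170, draw]
  FD 20: (19.241,59.909) -> (-0.455,63.382) [heading=170, draw]
  -- iteration 3/5 --
  FD 19: (-0.455,63.382) -> (-19.166,66.681) [heading=170, draw]
  RT 275: heading 170 -> 255
  FD 18: (-19.166,66.681) -> (-23.825,49.294) [heading=255, draw]
  FD 20: (-23.825,49.294) -> (-29.001,29.976) [heading=255, draw]
  -- iteration 4/5 --
  FD 19: (-29.001,29.976) -> (-33.919,11.623) [heading=255, draw]
  RT 275: heading 255 -> 340
  FD 18: (-33.919,11.623) -> (-17.004,5.467) [heading=340, draw]
  FD 20: (-17.004,5.467) -> (1.789,-1.373) [heading=340, draw]
  -- iteration 5/5 --
  FD 19: (1.789,-1.373) -> (19.644,-7.872) [heading=340, draw]
  RT 275: heading 340 -> 65
  FD 18: (19.644,-7.872) -> (27.251,8.442) [heading=65, draw]
  FD 20: (27.251,8.442) -> (35.703,26.568) [heading=65, draw]
]
BK 5: (35.703,26.568) -> (33.59,22.036) [heading=65, draw]
FD 18: (33.59,22.036) -> (41.197,38.35) [heading=65, draw]
LT 216: heading 65 -> 281
Final: pos=(41.197,38.35), heading=281, 19 segment(s) drawn

Segment endpoints: x in {-33.919, -29.001, -23.825, -19.166, -17.004, -0.455, 0, 1.789, 6, 13, 19.241, 19.644, 27.251, 32, 33.569, 33.59, 35.312, 35.703, 36.968, 41.197}, y in {-7.872, -1.373, 0, 5.467, 8.442, 11.623, 17.932, 22.036, 26.568, 29.976, 37.855, 38.35, 49.294, 56.783, 59.909, 63.382, 66.681}
xmin=-33.919, ymin=-7.872, xmax=41.197, ymax=66.681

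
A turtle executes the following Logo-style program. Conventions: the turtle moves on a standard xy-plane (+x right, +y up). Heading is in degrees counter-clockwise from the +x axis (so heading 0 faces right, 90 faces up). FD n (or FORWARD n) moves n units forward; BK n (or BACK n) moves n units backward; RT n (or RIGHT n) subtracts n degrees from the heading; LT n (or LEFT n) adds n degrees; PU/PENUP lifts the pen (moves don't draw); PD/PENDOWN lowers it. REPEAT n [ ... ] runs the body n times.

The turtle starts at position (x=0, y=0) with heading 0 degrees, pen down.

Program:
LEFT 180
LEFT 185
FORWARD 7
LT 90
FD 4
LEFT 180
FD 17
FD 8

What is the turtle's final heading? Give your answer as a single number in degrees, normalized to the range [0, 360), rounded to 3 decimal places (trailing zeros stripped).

Answer: 275

Derivation:
Executing turtle program step by step:
Start: pos=(0,0), heading=0, pen down
LT 180: heading 0 -> 180
LT 185: heading 180 -> 5
FD 7: (0,0) -> (6.973,0.61) [heading=5, draw]
LT 90: heading 5 -> 95
FD 4: (6.973,0.61) -> (6.625,4.595) [heading=95, draw]
LT 180: heading 95 -> 275
FD 17: (6.625,4.595) -> (8.106,-12.34) [heading=275, draw]
FD 8: (8.106,-12.34) -> (8.804,-20.31) [heading=275, draw]
Final: pos=(8.804,-20.31), heading=275, 4 segment(s) drawn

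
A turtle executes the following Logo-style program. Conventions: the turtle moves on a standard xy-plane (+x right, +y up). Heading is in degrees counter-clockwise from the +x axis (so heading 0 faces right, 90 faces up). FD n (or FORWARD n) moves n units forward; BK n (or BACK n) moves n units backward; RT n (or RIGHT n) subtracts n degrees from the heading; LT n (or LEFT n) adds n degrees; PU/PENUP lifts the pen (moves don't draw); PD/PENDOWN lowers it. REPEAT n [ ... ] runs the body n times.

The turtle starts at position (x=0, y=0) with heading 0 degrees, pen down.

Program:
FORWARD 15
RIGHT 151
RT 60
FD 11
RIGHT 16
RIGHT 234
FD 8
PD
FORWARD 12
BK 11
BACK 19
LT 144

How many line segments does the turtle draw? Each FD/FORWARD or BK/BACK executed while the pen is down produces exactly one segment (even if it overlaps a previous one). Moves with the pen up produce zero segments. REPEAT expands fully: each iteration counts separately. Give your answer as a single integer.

Answer: 6

Derivation:
Executing turtle program step by step:
Start: pos=(0,0), heading=0, pen down
FD 15: (0,0) -> (15,0) [heading=0, draw]
RT 151: heading 0 -> 209
RT 60: heading 209 -> 149
FD 11: (15,0) -> (5.571,5.665) [heading=149, draw]
RT 16: heading 149 -> 133
RT 234: heading 133 -> 259
FD 8: (5.571,5.665) -> (4.045,-2.188) [heading=259, draw]
PD: pen down
FD 12: (4.045,-2.188) -> (1.755,-13.967) [heading=259, draw]
BK 11: (1.755,-13.967) -> (3.854,-3.169) [heading=259, draw]
BK 19: (3.854,-3.169) -> (7.479,15.482) [heading=259, draw]
LT 144: heading 259 -> 43
Final: pos=(7.479,15.482), heading=43, 6 segment(s) drawn
Segments drawn: 6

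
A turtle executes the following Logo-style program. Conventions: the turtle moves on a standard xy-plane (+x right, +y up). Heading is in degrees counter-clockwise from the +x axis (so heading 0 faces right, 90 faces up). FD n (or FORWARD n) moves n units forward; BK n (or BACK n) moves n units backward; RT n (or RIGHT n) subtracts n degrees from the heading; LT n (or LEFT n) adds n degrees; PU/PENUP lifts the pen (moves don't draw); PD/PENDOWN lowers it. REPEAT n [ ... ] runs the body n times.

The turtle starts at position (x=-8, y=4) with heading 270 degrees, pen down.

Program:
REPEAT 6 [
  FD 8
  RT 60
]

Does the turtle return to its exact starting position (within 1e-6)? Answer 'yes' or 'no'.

Executing turtle program step by step:
Start: pos=(-8,4), heading=270, pen down
REPEAT 6 [
  -- iteration 1/6 --
  FD 8: (-8,4) -> (-8,-4) [heading=270, draw]
  RT 60: heading 270 -> 210
  -- iteration 2/6 --
  FD 8: (-8,-4) -> (-14.928,-8) [heading=210, draw]
  RT 60: heading 210 -> 150
  -- iteration 3/6 --
  FD 8: (-14.928,-8) -> (-21.856,-4) [heading=150, draw]
  RT 60: heading 150 -> 90
  -- iteration 4/6 --
  FD 8: (-21.856,-4) -> (-21.856,4) [heading=90, draw]
  RT 60: heading 90 -> 30
  -- iteration 5/6 --
  FD 8: (-21.856,4) -> (-14.928,8) [heading=30, draw]
  RT 60: heading 30 -> 330
  -- iteration 6/6 --
  FD 8: (-14.928,8) -> (-8,4) [heading=330, draw]
  RT 60: heading 330 -> 270
]
Final: pos=(-8,4), heading=270, 6 segment(s) drawn

Start position: (-8, 4)
Final position: (-8, 4)
Distance = 0; < 1e-6 -> CLOSED

Answer: yes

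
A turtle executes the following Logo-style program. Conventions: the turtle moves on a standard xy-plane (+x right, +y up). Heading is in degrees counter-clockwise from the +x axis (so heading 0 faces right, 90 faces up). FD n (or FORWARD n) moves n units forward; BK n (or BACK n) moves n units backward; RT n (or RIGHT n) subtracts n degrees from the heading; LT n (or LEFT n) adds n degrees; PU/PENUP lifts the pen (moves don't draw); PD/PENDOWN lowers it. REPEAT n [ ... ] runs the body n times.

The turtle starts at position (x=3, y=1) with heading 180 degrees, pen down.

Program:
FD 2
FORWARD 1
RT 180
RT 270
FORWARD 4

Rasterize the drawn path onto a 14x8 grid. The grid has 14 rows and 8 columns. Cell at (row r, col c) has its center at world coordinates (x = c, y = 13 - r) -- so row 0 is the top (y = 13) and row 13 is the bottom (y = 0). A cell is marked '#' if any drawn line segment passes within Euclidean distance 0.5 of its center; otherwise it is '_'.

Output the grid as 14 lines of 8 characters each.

Segment 0: (3,1) -> (1,1)
Segment 1: (1,1) -> (0,1)
Segment 2: (0,1) -> (-0,5)

Answer: ________
________
________
________
________
________
________
________
#_______
#_______
#_______
#_______
####____
________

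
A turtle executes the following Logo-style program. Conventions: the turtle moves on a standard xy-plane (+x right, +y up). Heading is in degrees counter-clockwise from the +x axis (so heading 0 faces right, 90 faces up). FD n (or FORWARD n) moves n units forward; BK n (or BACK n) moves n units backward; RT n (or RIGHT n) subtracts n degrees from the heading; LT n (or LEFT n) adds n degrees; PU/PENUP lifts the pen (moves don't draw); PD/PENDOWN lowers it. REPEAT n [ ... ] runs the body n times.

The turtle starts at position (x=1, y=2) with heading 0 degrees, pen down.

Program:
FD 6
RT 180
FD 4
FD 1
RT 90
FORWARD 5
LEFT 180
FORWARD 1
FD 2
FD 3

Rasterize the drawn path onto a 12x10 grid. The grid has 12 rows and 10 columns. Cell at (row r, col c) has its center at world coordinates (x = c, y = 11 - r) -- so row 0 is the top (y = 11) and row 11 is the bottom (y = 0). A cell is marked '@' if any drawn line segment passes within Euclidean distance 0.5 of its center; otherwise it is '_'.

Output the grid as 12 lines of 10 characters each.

Segment 0: (1,2) -> (7,2)
Segment 1: (7,2) -> (3,2)
Segment 2: (3,2) -> (2,2)
Segment 3: (2,2) -> (2,7)
Segment 4: (2,7) -> (2,6)
Segment 5: (2,6) -> (2,4)
Segment 6: (2,4) -> (2,1)

Answer: __________
__________
__________
__________
__@_______
__@_______
__@_______
__@_______
__@_______
_@@@@@@@__
__@_______
__________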